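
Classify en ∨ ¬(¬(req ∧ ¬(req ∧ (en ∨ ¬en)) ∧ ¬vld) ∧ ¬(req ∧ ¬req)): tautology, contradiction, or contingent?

en ∨ ¬(¬(req ∧ ¬(req ∧ (en ∨ ¬en)) ∧ ¬vld) ∧ ¬(req ∧ ¬req))
= en ∨ req ∧ ¬(req ∧ (en ∨ ¬en)) ∧ ¬vld ∨ req ∧ ¬req   — De Morgan
= en ∨ req ∧ ¬req ∧ ¬vld ∨ req ∧ ¬req   — complement / identity
= en ∨ req ∧ ¬req   — absorption
= en   — complement / identity
This depends on en, so it is not a constant.

contingent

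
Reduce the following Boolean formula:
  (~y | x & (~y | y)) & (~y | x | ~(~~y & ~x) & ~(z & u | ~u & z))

~y | x

(~y | x & (~y | y)) & (~y | x | ~(~~y & ~x) & ~(z & u | ~u & z))
= (~y | x) & (~y | x | ~(~~y & ~x) & ~(z & u | ~u & z))   — complement / identity
= (~y | x) & (~y | x | (~y | x) & ~(z & u | ~u & z))   — De Morgan
= (~y | x) & (~y | x | (~y | x) & ~z)   — distribution
= (~y | x) & (~y | x)   — absorption
= ~y | x   — idempotence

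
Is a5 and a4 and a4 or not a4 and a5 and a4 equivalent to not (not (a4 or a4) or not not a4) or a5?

E1: a5 and a4 and a4 or not a4 and a5 and a4
    = a5 and a4   — distribution
E2: not (not (a4 or a4) or not not a4) or a5
    = (a4 or a4) and not a4 or a5   — De Morgan
    = a4 and not a4 or a5   — idempotence
    = a5   — complement / identity
These differ: at a4=0, a5=1, E1 = 0 but E2 = 1.

No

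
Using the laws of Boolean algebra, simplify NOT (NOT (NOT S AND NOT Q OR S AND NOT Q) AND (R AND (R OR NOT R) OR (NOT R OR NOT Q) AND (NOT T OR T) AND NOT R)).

NOT (NOT (NOT S AND NOT Q OR S AND NOT Q) AND (R AND (R OR NOT R) OR (NOT R OR NOT Q) AND (NOT T OR T) AND NOT R))
= NOT (NOT NOT Q AND (R AND (R OR NOT R) OR (NOT R OR NOT Q) AND (NOT T OR T) AND NOT R))   (distribution)
= NOT (NOT NOT Q AND (R AND (R OR NOT R) OR (NOT R OR NOT Q) AND NOT R))   (complement / identity)
= NOT (NOT NOT Q AND (R AND (R OR NOT R) OR NOT R))   (absorption)
= NOT (NOT NOT Q AND (R OR NOT R))   (complement / identity)
= NOT (Q AND (R OR NOT R))   (double negation)
= NOT Q   (complement / identity)

NOT Q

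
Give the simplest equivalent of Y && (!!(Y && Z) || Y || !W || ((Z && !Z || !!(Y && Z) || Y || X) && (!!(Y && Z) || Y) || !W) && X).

Y

Y && (!!(Y && Z) || Y || !W || ((Z && !Z || !!(Y && Z) || Y || X) && (!!(Y && Z) || Y) || !W) && X)
= Y && (!!(Y && Z) || Y || !W || ((!!(Y && Z) || Y || X) && (!!(Y && Z) || Y) || !W) && X)   (complement / identity)
= Y && (!!(Y && Z) || Y || !W || (!!(Y && Z) || Y || !W) && X)   (absorption)
= Y && (!!(Y && Z) || Y || !W)   (absorption)
= Y && (Y && Z || Y || !W)   (double negation)
= Y && (Y || !W)   (absorption)
= Y   (absorption)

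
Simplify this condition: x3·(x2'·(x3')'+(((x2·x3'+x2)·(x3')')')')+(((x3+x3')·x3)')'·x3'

x3

x3·(x2'·(x3')'+(((x2·x3'+x2)·(x3')')')')+(((x3+x3')·x3)')'·x3'
= x3·(x2'·(x3')'+(x2·x3'+x2)·(x3')')+(((x3+x3')·x3)')'·x3'
= x3·(x2'·(x3')'+(x2·x3'+x2)·(x3')')+(x3')'·x3'
= x3·(x2'·(x3')'+x2·(x3')')+(x3')'·x3'
= x3·(x3')'+(x3')'·x3'
= (x3')'
= x3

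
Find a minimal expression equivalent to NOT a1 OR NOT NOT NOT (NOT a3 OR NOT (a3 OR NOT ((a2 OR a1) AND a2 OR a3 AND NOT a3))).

NOT a1 OR NOT NOT NOT (NOT a3 OR NOT (a3 OR NOT ((a2 OR a1) AND a2 OR a3 AND NOT a3)))
= NOT a1 OR NOT NOT NOT (NOT a3 OR NOT (a3 OR NOT (a2 OR a3 AND NOT a3)))   [absorption]
= NOT a1 OR NOT (NOT a3 OR NOT (a3 OR NOT (a2 OR a3 AND NOT a3)))   [double negation]
= NOT a1 OR a3 AND (a3 OR NOT (a2 OR a3 AND NOT a3))   [De Morgan]
= NOT a1 OR a3 AND (a3 OR NOT a2)   [complement / identity]
= NOT a1 OR a3   [absorption]

NOT a1 OR a3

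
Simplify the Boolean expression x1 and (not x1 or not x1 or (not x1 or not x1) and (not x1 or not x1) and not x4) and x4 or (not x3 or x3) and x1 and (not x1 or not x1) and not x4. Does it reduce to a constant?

x1 and (not x1 or not x1 or (not x1 or not x1) and (not x1 or not x1) and not x4) and x4 or (not x3 or x3) and x1 and (not x1 or not x1) and not x4
= x1 and (not x1 or not x1 or (not x1 or not x1) and not x4) and x4 or (not x3 or x3) and x1 and (not x1 or not x1) and not x4   (idempotence)
= x1 and (not x1 or not x1) and x4 or (not x3 or x3) and x1 and (not x1 or not x1) and not x4   (absorption)
= x1 and (not x1 or not x1) and x4 or x1 and (not x1 or not x1) and not x4   (complement / identity)
= x1 and (not x1 or not x1)   (distribution)
= x1 and not x1   (idempotence)
= False   (complement)

False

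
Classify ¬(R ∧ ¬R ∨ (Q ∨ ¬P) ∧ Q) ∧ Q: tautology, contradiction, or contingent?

contradiction

¬(R ∧ ¬R ∨ (Q ∨ ¬P) ∧ Q) ∧ Q
= ¬((Q ∨ ¬P) ∧ Q) ∧ Q
= ¬Q ∧ Q
= False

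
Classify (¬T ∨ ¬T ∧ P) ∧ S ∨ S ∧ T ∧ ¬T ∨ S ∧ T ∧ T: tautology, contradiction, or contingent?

contingent

(¬T ∨ ¬T ∧ P) ∧ S ∨ S ∧ T ∧ ¬T ∨ S ∧ T ∧ T
= ¬T ∧ S ∨ S ∧ T ∧ ¬T ∨ S ∧ T ∧ T   [absorption]
= ¬T ∧ S ∨ S ∧ T   [distribution]
= S   [distribution]
This depends on S, so it is not a constant.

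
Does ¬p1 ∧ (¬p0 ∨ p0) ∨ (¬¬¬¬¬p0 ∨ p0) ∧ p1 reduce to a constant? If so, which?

yes, True

¬p1 ∧ (¬p0 ∨ p0) ∨ (¬¬¬¬¬p0 ∨ p0) ∧ p1
= ¬p1 ∧ (¬p0 ∨ p0) ∨ (¬¬¬p0 ∨ p0) ∧ p1   [double negation]
= ¬p1 ∧ (¬p0 ∨ p0) ∨ (¬p0 ∨ p0) ∧ p1   [double negation]
= ¬p0 ∨ p0   [distribution]
= True   [complement]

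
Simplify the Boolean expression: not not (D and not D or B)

not not (D and not D or B)
= D and not D or B   (double negation)
= B   (complement / identity)

B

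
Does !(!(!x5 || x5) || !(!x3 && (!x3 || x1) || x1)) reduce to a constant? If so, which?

no

!(!(!x5 || x5) || !(!x3 && (!x3 || x1) || x1))
= (!x5 || x5) && (!x3 && (!x3 || x1) || x1)   [De Morgan]
= !x3 && (!x3 || x1) || x1   [complement / identity]
= !x3 || x1   [absorption]
This depends on x1, x3, so it is not a constant.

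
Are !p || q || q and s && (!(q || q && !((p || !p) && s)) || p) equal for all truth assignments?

E1: !p || q || q
    = !p || q   — idempotence
E2: s && (!(q || q && !((p || !p) && s)) || p)
    = s && (!(q || q && !s) || p)   — complement / identity
    = s && (!q || p)   — absorption
These differ: at p=0, q=1, s=0, E1 = 1 but E2 = 0.

No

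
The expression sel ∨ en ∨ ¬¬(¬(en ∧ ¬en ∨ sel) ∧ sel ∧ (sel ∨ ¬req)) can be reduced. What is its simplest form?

sel ∨ en

sel ∨ en ∨ ¬¬(¬(en ∧ ¬en ∨ sel) ∧ sel ∧ (sel ∨ ¬req))
= sel ∨ en ∨ ¬¬(¬(en ∧ ¬en ∨ sel) ∧ sel)   (absorption)
= sel ∨ en ∨ ¬¬(¬sel ∧ sel)   (complement / identity)
= sel ∨ en ∨ ¬sel ∧ sel   (double negation)
= sel ∨ en   (complement / identity)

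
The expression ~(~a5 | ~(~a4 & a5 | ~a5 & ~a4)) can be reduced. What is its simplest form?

a5 & ~a4

~(~a5 | ~(~a4 & a5 | ~a5 & ~a4))
= ~(~a5 | ~~a4)
= a5 & ~a4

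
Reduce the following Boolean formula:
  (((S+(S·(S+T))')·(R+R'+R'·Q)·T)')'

(((S+(S·(S+T))')·(R+R'+R'·Q)·T)')'
= (((S+(S·(S+T))')·(R+R')·T)')'   (absorption)
= (((S+(S·(S+T))')·T)')'   (complement / identity)
= (S+(S·(S+T))')·T   (double negation)
= (S+S')·T   (absorption)
= T   (complement / identity)

T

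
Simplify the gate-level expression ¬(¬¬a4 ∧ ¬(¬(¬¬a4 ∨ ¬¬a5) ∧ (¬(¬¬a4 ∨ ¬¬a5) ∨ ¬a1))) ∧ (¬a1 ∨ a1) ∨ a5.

¬(¬¬a4 ∧ ¬(¬(¬¬a4 ∨ ¬¬a5) ∧ (¬(¬¬a4 ∨ ¬¬a5) ∨ ¬a1))) ∧ (¬a1 ∨ a1) ∨ a5
= (¬a4 ∨ ¬(¬¬a4 ∨ ¬¬a5) ∧ (¬(¬¬a4 ∨ ¬¬a5) ∨ ¬a1)) ∧ (¬a1 ∨ a1) ∨ a5   [De Morgan]
= (¬a4 ∨ ¬(¬¬a4 ∨ ¬¬a5)) ∧ (¬a1 ∨ a1) ∨ a5   [absorption]
= ¬a4 ∨ ¬(¬¬a4 ∨ ¬¬a5) ∨ a5   [complement / identity]
= ¬a4 ∨ ¬a4 ∧ ¬a5 ∨ a5   [De Morgan]
= ¬a4 ∨ a5   [absorption]

¬a4 ∨ a5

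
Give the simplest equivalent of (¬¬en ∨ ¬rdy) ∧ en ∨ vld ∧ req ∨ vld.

en ∨ vld

(¬¬en ∨ ¬rdy) ∧ en ∨ vld ∧ req ∨ vld
= (en ∨ ¬rdy) ∧ en ∨ vld ∧ req ∨ vld   [double negation]
= (en ∨ ¬rdy) ∧ en ∨ vld   [absorption]
= en ∨ vld   [absorption]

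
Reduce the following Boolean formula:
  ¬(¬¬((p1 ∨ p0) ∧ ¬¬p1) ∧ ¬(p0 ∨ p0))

¬(¬¬((p1 ∨ p0) ∧ ¬¬p1) ∧ ¬(p0 ∨ p0))
= ¬(¬¬((p1 ∨ p0) ∧ ¬¬p1) ∧ ¬p0)   — idempotence
= ¬(¬¬((p1 ∨ p0) ∧ p1) ∧ ¬p0)   — double negation
= ¬(¬¬p1 ∧ ¬p0)   — absorption
= ¬p1 ∨ p0   — De Morgan

¬p1 ∨ p0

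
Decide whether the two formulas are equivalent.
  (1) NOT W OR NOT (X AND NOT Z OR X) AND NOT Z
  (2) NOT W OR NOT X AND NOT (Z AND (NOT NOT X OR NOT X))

E1: NOT W OR NOT (X AND NOT Z OR X) AND NOT Z
    = NOT W OR NOT X AND NOT Z   (absorption)
E2: NOT W OR NOT X AND NOT (Z AND (NOT NOT X OR NOT X))
    = NOT W OR NOT X AND NOT (Z AND (X OR NOT X))   (double negation)
    = NOT W OR NOT X AND NOT Z   (complement / identity)
Both reduce to NOT W OR NOT X AND NOT Z, so they are equivalent.

Yes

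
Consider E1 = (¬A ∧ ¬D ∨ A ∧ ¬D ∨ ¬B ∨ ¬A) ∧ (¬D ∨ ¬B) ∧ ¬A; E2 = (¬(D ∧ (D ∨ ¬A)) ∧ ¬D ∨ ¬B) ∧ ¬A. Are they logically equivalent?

E1: (¬A ∧ ¬D ∨ A ∧ ¬D ∨ ¬B ∨ ¬A) ∧ (¬D ∨ ¬B) ∧ ¬A
    = (¬D ∨ ¬B ∨ ¬A) ∧ (¬D ∨ ¬B) ∧ ¬A
    = (¬D ∨ ¬B) ∧ ¬A
E2: (¬(D ∧ (D ∨ ¬A)) ∧ ¬D ∨ ¬B) ∧ ¬A
    = (¬D ∧ ¬D ∨ ¬B) ∧ ¬A
    = (¬D ∨ ¬B) ∧ ¬A
Both reduce to (¬D ∨ ¬B) ∧ ¬A, so they are equivalent.

Yes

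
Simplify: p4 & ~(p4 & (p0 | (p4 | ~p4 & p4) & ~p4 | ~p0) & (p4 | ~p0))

0

p4 & ~(p4 & (p0 | (p4 | ~p4 & p4) & ~p4 | ~p0) & (p4 | ~p0))
= p4 & ~(p4 & (p0 | p4 & ~p4 | ~p0) & (p4 | ~p0))
= p4 & ~(p4 & (p0 | ~p0) & (p4 | ~p0))
= p4 & ~(p4 & (p4 | ~p0))
= p4 & ~p4
= 0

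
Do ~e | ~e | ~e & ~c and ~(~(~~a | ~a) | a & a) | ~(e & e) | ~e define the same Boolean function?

E1: ~e | ~e | ~e & ~c
    = ~e | ~e & ~c   [idempotence]
    = ~e   [absorption]
E2: ~(~(~~a | ~a) | a & a) | ~(e & e) | ~e
    = ~(~a & a | a & a) | ~(e & e) | ~e   [De Morgan]
    = ~(~a & a | a & a) | ~e | ~e   [idempotence]
    = ~(~a & a | a & a) | ~e   [idempotence]
    = ~a | ~e   [distribution]
These differ: at a=0, c=1, e=1, E1 = 0 but E2 = 1.

No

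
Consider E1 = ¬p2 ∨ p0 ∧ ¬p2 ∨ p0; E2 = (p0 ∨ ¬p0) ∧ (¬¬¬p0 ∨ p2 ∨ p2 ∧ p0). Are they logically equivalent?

E1: ¬p2 ∨ p0 ∧ ¬p2 ∨ p0
    = ¬p2 ∨ p0   (absorption)
E2: (p0 ∨ ¬p0) ∧ (¬¬¬p0 ∨ p2 ∨ p2 ∧ p0)
    = (p0 ∨ ¬p0) ∧ (¬¬¬p0 ∨ p2)   (absorption)
    = (p0 ∨ ¬p0) ∧ (¬p0 ∨ p2)   (double negation)
    = ¬p0 ∨ p2   (complement / identity)
These differ: at p0=0, p2=1, E1 = 0 but E2 = 1.

No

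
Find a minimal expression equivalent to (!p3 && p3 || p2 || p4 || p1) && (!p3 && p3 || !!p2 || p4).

p2 || p4

(!p3 && p3 || p2 || p4 || p1) && (!p3 && p3 || !!p2 || p4)
= (!p3 && p3 || p2 || p4 || p1) && (!p3 && p3 || p2 || p4)   [double negation]
= !p3 && p3 || p2 || p4   [absorption]
= p2 || p4   [complement / identity]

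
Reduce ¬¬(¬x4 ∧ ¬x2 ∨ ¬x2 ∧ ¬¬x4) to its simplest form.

¬¬(¬x4 ∧ ¬x2 ∨ ¬x2 ∧ ¬¬x4)
= ¬¬(¬x4 ∧ ¬x2 ∨ ¬x2 ∧ x4)
= ¬x4 ∧ ¬x2 ∨ ¬x2 ∧ x4
= ¬x2

¬x2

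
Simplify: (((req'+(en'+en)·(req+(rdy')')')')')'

(((req'+(en'+en)·(req+(rdy')')')')')'
= (((req'+(req+(rdy')')')')')'   — complement / identity
= (((req'+(req+rdy)')')')'   — double negation
= ((req·(req+rdy))')'   — De Morgan
= (req')'   — absorption
= req   — double negation

req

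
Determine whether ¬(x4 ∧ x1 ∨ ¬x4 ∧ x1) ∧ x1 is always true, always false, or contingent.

¬(x4 ∧ x1 ∨ ¬x4 ∧ x1) ∧ x1
= ¬x1 ∧ x1   [distribution]
= False   [complement]

always false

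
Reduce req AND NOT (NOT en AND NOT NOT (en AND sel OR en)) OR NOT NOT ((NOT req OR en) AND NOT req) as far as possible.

TRUE

req AND NOT (NOT en AND NOT NOT (en AND sel OR en)) OR NOT NOT ((NOT req OR en) AND NOT req)
= req AND NOT (NOT en AND NOT NOT (en AND sel OR en)) OR NOT NOT NOT req
= req AND NOT (NOT en AND NOT NOT en) OR NOT NOT NOT req
= req AND (en OR NOT en) OR NOT NOT NOT req
= req AND (en OR NOT en) OR NOT req
= req OR NOT req
= TRUE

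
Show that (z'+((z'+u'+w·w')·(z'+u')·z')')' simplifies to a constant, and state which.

(z'+((z'+u'+w·w')·(z'+u')·z')')'
= z·(z'+u'+w·w')·(z'+u')·z'   [De Morgan]
= z·(z'+u')·(z'+u')·z'   [complement / identity]
= z·(z'+u')·z'   [idempotence]
= z·z'   [absorption]
= 0   [complement]

0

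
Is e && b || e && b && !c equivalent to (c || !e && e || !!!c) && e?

No

E1: e && b || e && b && !c
    = e && b   (absorption)
E2: (c || !e && e || !!!c) && e
    = (c || !!!c) && e   (complement / identity)
    = (c || !c) && e   (double negation)
    = e   (complement / identity)
These differ: at b=0, c=0, e=1, E1 = 0 but E2 = 1.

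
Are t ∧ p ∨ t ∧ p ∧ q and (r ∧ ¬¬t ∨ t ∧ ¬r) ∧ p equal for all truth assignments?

E1: t ∧ p ∨ t ∧ p ∧ q
    = t ∧ p   — absorption
E2: (r ∧ ¬¬t ∨ t ∧ ¬r) ∧ p
    = (r ∧ t ∨ t ∧ ¬r) ∧ p   — double negation
    = t ∧ p   — distribution
Both reduce to t ∧ p, so they are equivalent.

Yes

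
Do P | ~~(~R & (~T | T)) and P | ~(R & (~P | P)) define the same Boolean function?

E1: P | ~~(~R & (~T | T))
    = P | ~R & (~T | T)
    = P | ~R
E2: P | ~(R & (~P | P))
    = P | ~R
Both reduce to P | ~R, so they are equivalent.

Yes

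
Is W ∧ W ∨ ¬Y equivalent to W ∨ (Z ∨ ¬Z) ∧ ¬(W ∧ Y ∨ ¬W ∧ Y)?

Yes

E1: W ∧ W ∨ ¬Y
    = W ∨ ¬Y
E2: W ∨ (Z ∨ ¬Z) ∧ ¬(W ∧ Y ∨ ¬W ∧ Y)
    = W ∨ ¬(W ∧ Y ∨ ¬W ∧ Y)
    = W ∨ ¬Y
Both reduce to W ∨ ¬Y, so they are equivalent.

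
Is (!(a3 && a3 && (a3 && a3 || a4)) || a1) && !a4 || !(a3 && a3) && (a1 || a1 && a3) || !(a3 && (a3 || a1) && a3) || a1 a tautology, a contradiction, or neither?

(!(a3 && a3 && (a3 && a3 || a4)) || a1) && !a4 || !(a3 && a3) && (a1 || a1 && a3) || !(a3 && (a3 || a1) && a3) || a1
= (!(a3 && a3 && (a3 && a3 || a4)) || a1) && !a4 || !(a3 && a3) && a1 || !(a3 && (a3 || a1) && a3) || a1   — absorption
= (!(a3 && a3 && (a3 && a3 || a4)) || a1) && !a4 || !(a3 && a3) && a1 || !(a3 && a3) || a1   — absorption
= (!(a3 && a3 && (a3 && a3 || a4)) || a1) && !a4 || !(a3 && a3) || a1   — absorption
= (!(a3 && a3) || a1) && !a4 || !(a3 && a3) || a1   — absorption
= !(a3 && a3) || a1   — absorption
= !a3 || a1   — idempotence
This depends on a1, a3, so it is not a constant.

neither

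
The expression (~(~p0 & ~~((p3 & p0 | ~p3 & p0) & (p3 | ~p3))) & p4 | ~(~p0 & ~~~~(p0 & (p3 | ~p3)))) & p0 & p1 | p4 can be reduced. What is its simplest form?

p0 & p1 | p4

(~(~p0 & ~~((p3 & p0 | ~p3 & p0) & (p3 | ~p3))) & p4 | ~(~p0 & ~~~~(p0 & (p3 | ~p3)))) & p0 & p1 | p4
= (~(~p0 & ~~((p3 & p0 | ~p3 & p0) & (p3 | ~p3))) & p4 | ~(~p0 & ~~(p0 & (p3 | ~p3)))) & p0 & p1 | p4   (double negation)
= (~(~p0 & ~~(p0 & (p3 | ~p3))) & p4 | ~(~p0 & ~~(p0 & (p3 | ~p3)))) & p0 & p1 | p4   (distribution)
= ~(~p0 & ~~(p0 & (p3 | ~p3))) & p0 & p1 | p4   (absorption)
= (p0 | ~(p0 & (p3 | ~p3))) & p0 & p1 | p4   (De Morgan)
= (p0 | ~p0) & p0 & p1 | p4   (complement / identity)
= p0 & p1 | p4   (complement / identity)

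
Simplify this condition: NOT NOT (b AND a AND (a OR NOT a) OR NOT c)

NOT NOT (b AND a AND (a OR NOT a) OR NOT c)
= NOT NOT (b AND a OR NOT c)   [complement / identity]
= b AND a OR NOT c   [double negation]

b AND a OR NOT c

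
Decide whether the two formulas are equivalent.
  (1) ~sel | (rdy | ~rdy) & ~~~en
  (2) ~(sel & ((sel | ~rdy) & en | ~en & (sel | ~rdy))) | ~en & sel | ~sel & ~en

Yes

E1: ~sel | (rdy | ~rdy) & ~~~en
    = ~sel | ~~~en   (complement / identity)
    = ~sel | ~en   (double negation)
E2: ~(sel & ((sel | ~rdy) & en | ~en & (sel | ~rdy))) | ~en & sel | ~sel & ~en
    = ~(sel & (sel | ~rdy)) | ~en & sel | ~sel & ~en   (distribution)
    = ~sel | ~en & sel | ~sel & ~en   (absorption)
    = ~sel | ~en   (distribution)
Both reduce to ~sel | ~en, so they are equivalent.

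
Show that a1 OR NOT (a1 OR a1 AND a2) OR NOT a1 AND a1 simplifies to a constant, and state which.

a1 OR NOT (a1 OR a1 AND a2) OR NOT a1 AND a1
= a1 OR NOT (a1 OR a1 AND a2)   [complement / identity]
= a1 OR NOT a1   [absorption]
= TRUE   [complement]

TRUE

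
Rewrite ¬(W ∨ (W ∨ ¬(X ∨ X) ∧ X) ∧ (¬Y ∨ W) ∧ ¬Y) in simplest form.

¬W

¬(W ∨ (W ∨ ¬(X ∨ X) ∧ X) ∧ (¬Y ∨ W) ∧ ¬Y)
= ¬(W ∨ (W ∨ ¬X ∧ X) ∧ (¬Y ∨ W) ∧ ¬Y)
= ¬(W ∨ W ∧ (¬Y ∨ W) ∧ ¬Y)
= ¬(W ∨ W ∧ ¬Y)
= ¬W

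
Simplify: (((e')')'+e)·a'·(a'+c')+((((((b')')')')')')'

a'+b'

(((e')')'+e)·a'·(a'+c')+((((((b')')')')')')'
= (e'+e)·a'·(a'+c')+((((((b')')')')')')'   (double negation)
= (e'+e)·a'+((((((b')')')')')')'   (absorption)
= a'+((((((b')')')')')')'   (complement / identity)
= a'+((((b')')')')'   (double negation)
= a'+((b')')'   (double negation)
= a'+b'   (double negation)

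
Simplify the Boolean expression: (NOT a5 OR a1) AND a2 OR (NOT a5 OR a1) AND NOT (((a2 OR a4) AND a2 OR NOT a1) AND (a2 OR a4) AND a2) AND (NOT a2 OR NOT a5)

(NOT a5 OR a1) AND a2 OR (NOT a5 OR a1) AND NOT (((a2 OR a4) AND a2 OR NOT a1) AND (a2 OR a4) AND a2) AND (NOT a2 OR NOT a5)
= (NOT a5 OR a1) AND a2 OR (NOT a5 OR a1) AND NOT ((a2 OR a4) AND a2) AND (NOT a2 OR NOT a5)   (absorption)
= (NOT a5 OR a1) AND a2 OR (NOT a5 OR a1) AND NOT a2 AND (NOT a2 OR NOT a5)   (absorption)
= (NOT a5 OR a1) AND a2 OR (NOT a5 OR a1) AND NOT a2   (absorption)
= NOT a5 OR a1   (distribution)

NOT a5 OR a1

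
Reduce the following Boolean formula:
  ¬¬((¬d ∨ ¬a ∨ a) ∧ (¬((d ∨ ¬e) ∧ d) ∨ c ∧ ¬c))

¬d

¬¬((¬d ∨ ¬a ∨ a) ∧ (¬((d ∨ ¬e) ∧ d) ∨ c ∧ ¬c))
= ¬¬((¬d ∨ ¬a ∨ a) ∧ (¬d ∨ c ∧ ¬c))
= ¬¬((¬a ∨ a) ∧ c ∧ ¬c ∨ ¬d)
= ¬¬(c ∧ ¬c ∨ ¬d)
= ¬¬¬d
= ¬d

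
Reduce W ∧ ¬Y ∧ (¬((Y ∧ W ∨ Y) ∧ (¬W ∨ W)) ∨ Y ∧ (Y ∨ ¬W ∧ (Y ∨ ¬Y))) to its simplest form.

W ∧ ¬Y ∧ (¬((Y ∧ W ∨ Y) ∧ (¬W ∨ W)) ∨ Y ∧ (Y ∨ ¬W ∧ (Y ∨ ¬Y)))
= W ∧ ¬Y ∧ (¬(Y ∧ (¬W ∨ W)) ∨ Y ∧ (Y ∨ ¬W ∧ (Y ∨ ¬Y)))   [absorption]
= W ∧ ¬Y ∧ (¬Y ∨ Y ∧ (Y ∨ ¬W ∧ (Y ∨ ¬Y)))   [complement / identity]
= W ∧ ¬Y ∧ (¬Y ∨ Y ∧ (Y ∨ ¬W))   [complement / identity]
= W ∧ ¬Y ∧ (¬Y ∨ Y)   [absorption]
= W ∧ ¬Y   [complement / identity]

W ∧ ¬Y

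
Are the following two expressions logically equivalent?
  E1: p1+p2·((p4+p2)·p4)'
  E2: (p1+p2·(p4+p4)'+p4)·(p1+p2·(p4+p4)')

Yes

E1: p1+p2·((p4+p2)·p4)'
    = p1+p2·p4'   — absorption
E2: (p1+p2·(p4+p4)'+p4)·(p1+p2·(p4+p4)')
    = p1+p2·(p4+p4)'   — absorption
    = p1+p2·p4'   — idempotence
Both reduce to p1+p2·p4', so they are equivalent.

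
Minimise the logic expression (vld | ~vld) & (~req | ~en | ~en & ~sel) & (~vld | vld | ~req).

(vld | ~vld) & (~req | ~en | ~en & ~sel) & (~vld | vld | ~req)
= (~req | ~en | ~en & ~sel) & (~vld | vld | ~req)   (complement / identity)
= (~en | ~en & ~sel) & (~vld | vld) | ~req   (distribution)
= ~en | ~en & ~sel | ~req   (complement / identity)
= ~en | ~req   (absorption)

~en | ~req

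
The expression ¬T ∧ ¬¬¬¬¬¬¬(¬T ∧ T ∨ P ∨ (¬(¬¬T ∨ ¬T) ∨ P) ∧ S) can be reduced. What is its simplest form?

¬T ∧ ¬P

¬T ∧ ¬¬¬¬¬¬¬(¬T ∧ T ∨ P ∨ (¬(¬¬T ∨ ¬T) ∨ P) ∧ S)
= ¬T ∧ ¬¬¬¬¬(¬T ∧ T ∨ P ∨ (¬(¬¬T ∨ ¬T) ∨ P) ∧ S)   (double negation)
= ¬T ∧ ¬¬¬¬¬(¬T ∧ T ∨ P ∨ (¬T ∧ T ∨ P) ∧ S)   (De Morgan)
= ¬T ∧ ¬¬¬¬¬(¬T ∧ T ∨ P)   (absorption)
= ¬T ∧ ¬¬¬(¬T ∧ T ∨ P)   (double negation)
= ¬T ∧ ¬¬¬P   (complement / identity)
= ¬T ∧ ¬P   (double negation)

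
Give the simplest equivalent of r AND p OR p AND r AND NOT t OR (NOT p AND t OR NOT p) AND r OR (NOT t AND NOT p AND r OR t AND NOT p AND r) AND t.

r

r AND p OR p AND r AND NOT t OR (NOT p AND t OR NOT p) AND r OR (NOT t AND NOT p AND r OR t AND NOT p AND r) AND t
= r AND p OR p AND r AND NOT t OR (NOT p AND t OR NOT p) AND r OR NOT p AND r AND t   — distribution
= (r OR r AND NOT t) AND p OR (NOT p AND t OR NOT p) AND r OR NOT p AND r AND t   — distribution
= r AND p OR (NOT p AND t OR NOT p) AND r OR NOT p AND r AND t   — absorption
= r AND p OR NOT p AND r OR NOT p AND r AND t   — absorption
= r AND p OR NOT p AND r   — absorption
= r   — distribution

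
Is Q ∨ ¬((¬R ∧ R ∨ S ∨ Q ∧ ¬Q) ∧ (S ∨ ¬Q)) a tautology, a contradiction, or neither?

neither

Q ∨ ¬((¬R ∧ R ∨ S ∨ Q ∧ ¬Q) ∧ (S ∨ ¬Q))
= Q ∨ ¬((S ∨ Q ∧ ¬Q) ∧ (S ∨ ¬Q))   — complement / identity
= Q ∨ ¬(S ∧ (S ∨ ¬Q))   — complement / identity
= Q ∨ ¬S   — absorption
This depends on Q, S, so it is not a constant.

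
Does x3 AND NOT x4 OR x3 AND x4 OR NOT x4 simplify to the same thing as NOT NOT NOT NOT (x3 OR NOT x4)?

E1: x3 AND NOT x4 OR x3 AND x4 OR NOT x4
    = x3 OR NOT x4
E2: NOT NOT NOT NOT (x3 OR NOT x4)
    = NOT NOT (x3 OR NOT x4)
    = x3 OR NOT x4
Both reduce to x3 OR NOT x4, so they are equivalent.

Yes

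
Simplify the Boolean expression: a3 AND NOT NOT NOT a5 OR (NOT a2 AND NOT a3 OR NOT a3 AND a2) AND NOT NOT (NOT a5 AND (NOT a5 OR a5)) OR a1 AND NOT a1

NOT a5

a3 AND NOT NOT NOT a5 OR (NOT a2 AND NOT a3 OR NOT a3 AND a2) AND NOT NOT (NOT a5 AND (NOT a5 OR a5)) OR a1 AND NOT a1
= a3 AND NOT NOT NOT a5 OR (NOT a2 AND NOT a3 OR NOT a3 AND a2) AND NOT NOT NOT a5 OR a1 AND NOT a1   (complement / identity)
= a3 AND NOT NOT NOT a5 OR NOT a3 AND NOT NOT NOT a5 OR a1 AND NOT a1   (distribution)
= NOT NOT NOT a5 OR a1 AND NOT a1   (distribution)
= NOT NOT NOT a5   (complement / identity)
= NOT a5   (double negation)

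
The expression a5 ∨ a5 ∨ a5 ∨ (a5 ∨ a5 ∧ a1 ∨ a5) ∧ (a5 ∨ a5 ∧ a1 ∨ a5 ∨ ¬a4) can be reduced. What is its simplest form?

a5

a5 ∨ a5 ∨ a5 ∨ (a5 ∨ a5 ∧ a1 ∨ a5) ∧ (a5 ∨ a5 ∧ a1 ∨ a5 ∨ ¬a4)
= a5 ∨ a5 ∨ a5 ∨ a5 ∨ a5 ∧ a1 ∨ a5
= a5 ∨ a5 ∨ a5 ∨ a5 ∨ a5
= a5 ∨ a5 ∨ a5 ∨ a5
= a5 ∨ a5
= a5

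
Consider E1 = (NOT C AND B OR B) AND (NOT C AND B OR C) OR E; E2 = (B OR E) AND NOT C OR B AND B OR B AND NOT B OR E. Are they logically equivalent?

Yes

E1: (NOT C AND B OR B) AND (NOT C AND B OR C) OR E
    = B AND C OR NOT C AND B OR E   [distribution]
    = B OR E   [distribution]
E2: (B OR E) AND NOT C OR B AND B OR B AND NOT B OR E
    = (B OR E) AND NOT C OR B OR E   [distribution]
    = B OR E   [absorption]
Both reduce to B OR E, so they are equivalent.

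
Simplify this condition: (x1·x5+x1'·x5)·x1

x5·x1

(x1·x5+x1'·x5)·x1
= x5·(x1+x1')·x1   (distribution)
= x5·x1   (complement / identity)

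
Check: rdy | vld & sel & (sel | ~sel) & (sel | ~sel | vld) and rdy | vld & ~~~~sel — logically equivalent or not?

Yes

E1: rdy | vld & sel & (sel | ~sel) & (sel | ~sel | vld)
    = rdy | vld & sel & (sel | ~sel)
    = rdy | vld & sel
E2: rdy | vld & ~~~~sel
    = rdy | vld & ~~sel
    = rdy | vld & sel
Both reduce to rdy | vld & sel, so they are equivalent.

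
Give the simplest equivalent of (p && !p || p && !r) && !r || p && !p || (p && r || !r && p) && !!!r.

p && !r

(p && !p || p && !r) && !r || p && !p || (p && r || !r && p) && !!!r
= (p && !p || p && !r) && !r || p && !p || p && !!!r   — distribution
= (p && !p || p && !r) && !r || p && !p || p && !r   — double negation
= p && !p || p && !r   — absorption
= p && !r   — complement / identity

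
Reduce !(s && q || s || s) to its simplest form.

!(s && q || s || s)
= !(s || s)
= !s

!s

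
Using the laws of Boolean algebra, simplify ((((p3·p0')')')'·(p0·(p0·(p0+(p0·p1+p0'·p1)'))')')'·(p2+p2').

p3·p0'

((((p3·p0')')')'·(p0·(p0·(p0+(p0·p1+p0'·p1)'))')')'·(p2+p2')
= ((p3·p0')'·(p0·(p0·(p0+(p0·p1+p0'·p1)'))')')'·(p2+p2')   (double negation)
= ((p3·p0')'·(p0·(p0·(p0+p1'))')')'·(p2+p2')   (distribution)
= ((p3·p0')'·(p0·p0')')'·(p2+p2')   (absorption)
= (p3·p0'+p0·p0')·(p2+p2')   (De Morgan)
= p3·p0'+p0·p0'   (complement / identity)
= p3·p0'   (complement / identity)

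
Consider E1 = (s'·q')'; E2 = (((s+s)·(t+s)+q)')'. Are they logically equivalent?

E1: (s'·q')'
    = s+q   [De Morgan]
E2: (((s+s)·(t+s)+q)')'
    = ((s+s·t+q)')'   [distribution]
    = ((s+q)')'   [absorption]
    = s+q   [double negation]
Both reduce to s+q, so they are equivalent.

Yes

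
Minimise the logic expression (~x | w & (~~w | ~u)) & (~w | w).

~x | w

(~x | w & (~~w | ~u)) & (~w | w)
= ~x | w & (~~w | ~u)
= ~x | w & (w | ~u)
= ~x | w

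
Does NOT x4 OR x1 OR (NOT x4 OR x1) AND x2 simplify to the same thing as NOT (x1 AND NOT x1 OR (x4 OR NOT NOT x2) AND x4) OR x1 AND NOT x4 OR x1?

Yes

E1: NOT x4 OR x1 OR (NOT x4 OR x1) AND x2
    = NOT x4 OR x1   [absorption]
E2: NOT (x1 AND NOT x1 OR (x4 OR NOT NOT x2) AND x4) OR x1 AND NOT x4 OR x1
    = NOT (x1 AND NOT x1 OR (x4 OR NOT NOT x2) AND x4) OR x1   [absorption]
    = NOT ((x4 OR NOT NOT x2) AND x4) OR x1   [complement / identity]
    = NOT ((x4 OR x2) AND x4) OR x1   [double negation]
    = NOT x4 OR x1   [absorption]
Both reduce to NOT x4 OR x1, so they are equivalent.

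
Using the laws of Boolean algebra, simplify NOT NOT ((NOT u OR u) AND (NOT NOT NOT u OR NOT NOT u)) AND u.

u

NOT NOT ((NOT u OR u) AND (NOT NOT NOT u OR NOT NOT u)) AND u
= NOT NOT (NOT NOT NOT u OR NOT NOT u) AND u   (complement / identity)
= NOT (NOT NOT u AND NOT u) AND u   (De Morgan)
= (NOT u OR u) AND u   (De Morgan)
= u   (complement / identity)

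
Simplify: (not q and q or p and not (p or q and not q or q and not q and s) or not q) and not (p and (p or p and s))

(not q and q or p and not (p or q and not q or q and not q and s) or not q) and not (p and (p or p and s))
= (not q and q or p and not (p or q and not q or q and not q and s) or not q) and not (p and p)
= (not q and q or p and not (p or q and not q) or not q) and not (p and p)
= (not q and q or p and not p or not q) and not (p and p)
= (p and not p or not q) and not (p and p)
= (p and not p or not q) and not p
= not q and not p

not q and not p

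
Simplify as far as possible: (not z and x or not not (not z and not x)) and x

(not z and x or not not (not z and not x)) and x
= (not z and x or not z and not x) and x   (double negation)
= not z and x   (distribution)

not z and x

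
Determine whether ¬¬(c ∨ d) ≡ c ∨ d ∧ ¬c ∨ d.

E1: ¬¬(c ∨ d)
    = c ∨ d   [double negation]
E2: c ∨ d ∧ ¬c ∨ d
    = c ∨ d   [absorption]
Both reduce to c ∨ d, so they are equivalent.

Yes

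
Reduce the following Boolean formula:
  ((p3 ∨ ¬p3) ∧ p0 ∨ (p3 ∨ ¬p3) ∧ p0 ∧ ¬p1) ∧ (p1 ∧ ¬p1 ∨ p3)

((p3 ∨ ¬p3) ∧ p0 ∨ (p3 ∨ ¬p3) ∧ p0 ∧ ¬p1) ∧ (p1 ∧ ¬p1 ∨ p3)
= ((p3 ∨ ¬p3) ∧ p0 ∨ (p3 ∨ ¬p3) ∧ p0 ∧ ¬p1) ∧ p3   [complement / identity]
= (p3 ∨ ¬p3) ∧ p0 ∧ p3   [absorption]
= p0 ∧ p3   [complement / identity]

p0 ∧ p3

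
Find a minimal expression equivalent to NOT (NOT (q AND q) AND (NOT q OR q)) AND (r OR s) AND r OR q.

NOT (NOT (q AND q) AND (NOT q OR q)) AND (r OR s) AND r OR q
= NOT (NOT q AND (NOT q OR q)) AND (r OR s) AND r OR q   — idempotence
= NOT NOT q AND (r OR s) AND r OR q   — complement / identity
= q AND (r OR s) AND r OR q   — double negation
= q AND r OR q   — absorption
= q   — absorption

q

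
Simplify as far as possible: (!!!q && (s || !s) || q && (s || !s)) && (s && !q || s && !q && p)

s && !q

(!!!q && (s || !s) || q && (s || !s)) && (s && !q || s && !q && p)
= (!q && (s || !s) || q && (s || !s)) && (s && !q || s && !q && p)
= (s || !s) && (s && !q || s && !q && p)
= s && !q || s && !q && p
= s && !q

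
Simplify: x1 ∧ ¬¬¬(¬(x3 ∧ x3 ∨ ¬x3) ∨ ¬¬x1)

False

x1 ∧ ¬¬¬(¬(x3 ∧ x3 ∨ ¬x3) ∨ ¬¬x1)
= x1 ∧ ¬¬¬(¬(x3 ∨ ¬x3) ∨ ¬¬x1)   [idempotence]
= x1 ∧ ¬¬((x3 ∨ ¬x3) ∧ ¬x1)   [De Morgan]
= x1 ∧ ¬¬¬x1   [complement / identity]
= x1 ∧ ¬x1   [double negation]
= False   [complement]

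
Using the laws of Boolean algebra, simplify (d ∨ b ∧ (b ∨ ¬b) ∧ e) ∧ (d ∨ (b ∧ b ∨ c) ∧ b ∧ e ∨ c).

d ∨ b ∧ e

(d ∨ b ∧ (b ∨ ¬b) ∧ e) ∧ (d ∨ (b ∧ b ∨ c) ∧ b ∧ e ∨ c)
= (d ∨ b ∧ e) ∧ (d ∨ (b ∧ b ∨ c) ∧ b ∧ e ∨ c)   (complement / identity)
= (d ∨ b ∧ e) ∧ (d ∨ (b ∨ c) ∧ b ∧ e ∨ c)   (idempotence)
= (d ∨ b ∧ e) ∧ (d ∨ b ∧ e ∨ c)   (absorption)
= d ∨ b ∧ e   (absorption)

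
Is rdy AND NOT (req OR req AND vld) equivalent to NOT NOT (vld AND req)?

E1: rdy AND NOT (req OR req AND vld)
    = rdy AND NOT req   [absorption]
E2: NOT NOT (vld AND req)
    = vld AND req   [double negation]
These differ: at rdy=1, req=0, vld=0, E1 = 1 but E2 = 0.

No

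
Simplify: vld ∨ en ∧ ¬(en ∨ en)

vld ∨ en ∧ ¬(en ∨ en)
= vld ∨ en ∧ ¬en   [idempotence]
= vld   [complement / identity]

vld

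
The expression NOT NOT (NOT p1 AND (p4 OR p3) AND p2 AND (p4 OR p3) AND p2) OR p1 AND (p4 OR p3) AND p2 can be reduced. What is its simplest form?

(p4 OR p3) AND p2

NOT NOT (NOT p1 AND (p4 OR p3) AND p2 AND (p4 OR p3) AND p2) OR p1 AND (p4 OR p3) AND p2
= NOT NOT (NOT p1 AND (p4 OR p3) AND p2) OR p1 AND (p4 OR p3) AND p2   — idempotence
= NOT p1 AND (p4 OR p3) AND p2 OR p1 AND (p4 OR p3) AND p2   — double negation
= (p4 OR p3) AND p2   — distribution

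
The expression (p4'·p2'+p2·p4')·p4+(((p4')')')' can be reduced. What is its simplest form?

(p4'·p2'+p2·p4')·p4+(((p4')')')'
= p4'·p4+(((p4')')')'   [distribution]
= p4'·p4+(p4')'   [double negation]
= p4'·p4+p4   [double negation]
= p4   [complement / identity]

p4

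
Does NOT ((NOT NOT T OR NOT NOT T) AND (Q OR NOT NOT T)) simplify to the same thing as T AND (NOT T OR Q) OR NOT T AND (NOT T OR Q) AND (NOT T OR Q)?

E1: NOT ((NOT NOT T OR NOT NOT T) AND (Q OR NOT NOT T))
    = NOT (NOT NOT T AND Q OR NOT NOT T)
    = NOT NOT NOT T
    = NOT T
E2: T AND (NOT T OR Q) OR NOT T AND (NOT T OR Q) AND (NOT T OR Q)
    = T AND (NOT T OR Q) OR NOT T AND (NOT T OR Q)
    = NOT T OR Q
These differ: at Q=1, T=1, E1 = 0 but E2 = 1.

No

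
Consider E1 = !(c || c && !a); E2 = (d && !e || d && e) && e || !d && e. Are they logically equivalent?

No

E1: !(c || c && !a)
    = !c   (absorption)
E2: (d && !e || d && e) && e || !d && e
    = d && e || !d && e   (distribution)
    = e   (distribution)
These differ: at a=1, c=0, d=0, e=0, E1 = 1 but E2 = 0.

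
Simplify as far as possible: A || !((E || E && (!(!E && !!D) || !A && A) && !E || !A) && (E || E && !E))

A || !((E || E && (!(!E && !!D) || !A && A) && !E || !A) && (E || E && !E))
= A || !((E || E && (E || !D || !A && A) && !E || !A) && (E || E && !E))   [De Morgan]
= A || !((E || E && (E || !D) && !E || !A) && (E || E && !E))   [complement / identity]
= A || !((E || E && !E || !A) && (E || E && !E))   [absorption]
= A || !(E || E && !E)   [absorption]
= A || !E   [complement / identity]

A || !E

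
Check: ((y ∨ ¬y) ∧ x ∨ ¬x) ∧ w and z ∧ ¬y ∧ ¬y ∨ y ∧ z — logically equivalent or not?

E1: ((y ∨ ¬y) ∧ x ∨ ¬x) ∧ w
    = (x ∨ ¬x) ∧ w   [complement / identity]
    = w   [complement / identity]
E2: z ∧ ¬y ∧ ¬y ∨ y ∧ z
    = z ∧ ¬y ∨ y ∧ z   [idempotence]
    = z   [distribution]
These differ: at w=0, x=0, y=0, z=1, E1 = 0 but E2 = 1.

No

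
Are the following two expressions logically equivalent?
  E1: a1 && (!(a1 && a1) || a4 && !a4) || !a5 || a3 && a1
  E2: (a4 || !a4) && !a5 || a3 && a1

Yes

E1: a1 && (!(a1 && a1) || a4 && !a4) || !a5 || a3 && a1
    = a1 && (!a1 || a4 && !a4) || !a5 || a3 && a1   — idempotence
    = a1 && !a1 || !a5 || a3 && a1   — complement / identity
    = !a5 || a3 && a1   — complement / identity
E2: (a4 || !a4) && !a5 || a3 && a1
    = !a5 || a3 && a1   — complement / identity
Both reduce to !a5 || a3 && a1, so they are equivalent.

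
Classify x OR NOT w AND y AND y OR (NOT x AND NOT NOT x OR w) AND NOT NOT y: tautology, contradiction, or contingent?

x OR NOT w AND y AND y OR (NOT x AND NOT NOT x OR w) AND NOT NOT y
= x OR NOT w AND y AND y OR (NOT x AND x OR w) AND NOT NOT y   — double negation
= x OR NOT w AND y AND y OR (NOT x AND x OR w) AND y   — double negation
= x OR NOT w AND y AND y OR w AND y   — complement / identity
= x OR NOT w AND y OR w AND y   — idempotence
= x OR y   — distribution
This depends on x, y, so it is not a constant.

contingent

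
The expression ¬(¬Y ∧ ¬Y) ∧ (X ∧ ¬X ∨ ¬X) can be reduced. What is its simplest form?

Y ∧ ¬X

¬(¬Y ∧ ¬Y) ∧ (X ∧ ¬X ∨ ¬X)
= (Y ∨ Y) ∧ (X ∧ ¬X ∨ ¬X)   — De Morgan
= Y ∧ (X ∧ ¬X ∨ ¬X)   — idempotence
= Y ∧ ¬X   — complement / identity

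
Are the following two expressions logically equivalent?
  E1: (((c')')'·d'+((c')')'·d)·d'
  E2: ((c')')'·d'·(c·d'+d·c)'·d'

E1: (((c')')'·d'+((c')')'·d)·d'
    = (((c')')'·d'+c'·d)·d'   [double negation]
    = (c'·d'+c'·d)·d'   [double negation]
    = c'·d'   [distribution]
E2: ((c')')'·d'·(c·d'+d·c)'·d'
    = c'·d'·(c·d'+d·c)'·d'   [double negation]
    = c'·d'·c'·d'   [distribution]
    = c'·d'   [idempotence]
Both reduce to c'·d', so they are equivalent.

Yes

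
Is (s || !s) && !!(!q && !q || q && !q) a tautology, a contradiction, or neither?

(s || !s) && !!(!q && !q || q && !q)
= !!(!q && !q || q && !q)   [complement / identity]
= !!!q   [distribution]
= !q   [double negation]
This depends on q, so it is not a constant.

neither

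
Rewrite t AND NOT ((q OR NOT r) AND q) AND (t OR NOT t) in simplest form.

t AND NOT q

t AND NOT ((q OR NOT r) AND q) AND (t OR NOT t)
= t AND NOT q AND (t OR NOT t)
= t AND NOT q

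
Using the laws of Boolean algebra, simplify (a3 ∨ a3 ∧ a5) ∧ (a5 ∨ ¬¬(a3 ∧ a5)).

(a3 ∨ a3 ∧ a5) ∧ (a5 ∨ ¬¬(a3 ∧ a5))
= (a3 ∨ a3 ∧ a5) ∧ (a5 ∨ a3 ∧ a5)
= a3 ∧ a5 ∨ a3 ∧ a5
= a3 ∧ a5

a3 ∧ a5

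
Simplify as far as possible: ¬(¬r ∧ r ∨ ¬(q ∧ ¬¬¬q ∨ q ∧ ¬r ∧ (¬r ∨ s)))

¬(¬r ∧ r ∨ ¬(q ∧ ¬¬¬q ∨ q ∧ ¬r ∧ (¬r ∨ s)))
= ¬¬(q ∧ ¬¬¬q ∨ q ∧ ¬r ∧ (¬r ∨ s))   [complement / identity]
= ¬¬(q ∧ ¬¬¬q ∨ q ∧ ¬r)   [absorption]
= q ∧ ¬¬¬q ∨ q ∧ ¬r   [double negation]
= q ∧ ¬q ∨ q ∧ ¬r   [double negation]
= q ∧ ¬r   [complement / identity]

q ∧ ¬r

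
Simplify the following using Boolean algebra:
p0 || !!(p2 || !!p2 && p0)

p0 || !!(p2 || !!p2 && p0)
= p0 || !!(p2 || p2 && p0)
= p0 || !!p2
= p0 || p2

p0 || p2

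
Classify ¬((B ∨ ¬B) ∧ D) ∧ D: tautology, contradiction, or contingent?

contradiction

¬((B ∨ ¬B) ∧ D) ∧ D
= ¬D ∧ D   (complement / identity)
= False   (complement)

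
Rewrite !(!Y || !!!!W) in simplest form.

Y && !W

!(!Y || !!!!W)
= Y && !!!W   — De Morgan
= Y && !W   — double negation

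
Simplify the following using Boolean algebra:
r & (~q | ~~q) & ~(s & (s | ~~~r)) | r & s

r & (~q | ~~q) & ~(s & (s | ~~~r)) | r & s
= r & (~q | ~~q) & ~(s & (s | ~r)) | r & s
= r & (~q | q) & ~(s & (s | ~r)) | r & s
= r & (~q | q) & ~s | r & s
= r & ~s | r & s
= r

r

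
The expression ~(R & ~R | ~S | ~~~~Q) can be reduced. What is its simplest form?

S & ~Q

~(R & ~R | ~S | ~~~~Q)
= ~(~S | ~~~~Q)   — complement / identity
= S & ~~~Q   — De Morgan
= S & ~Q   — double negation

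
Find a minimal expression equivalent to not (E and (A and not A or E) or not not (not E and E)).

not (E and (A and not A or E) or not not (not E and E))
= not (E and E or not not (not E and E))
= not (E and E or not E and E)
= not E

not E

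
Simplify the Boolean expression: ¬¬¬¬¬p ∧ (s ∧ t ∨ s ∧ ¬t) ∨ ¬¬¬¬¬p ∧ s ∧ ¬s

¬¬¬¬¬p ∧ (s ∧ t ∨ s ∧ ¬t) ∨ ¬¬¬¬¬p ∧ s ∧ ¬s
= (s ∧ t ∨ s ∧ ¬t ∨ s ∧ ¬s) ∧ ¬¬¬¬¬p
= (s ∨ s ∧ ¬s) ∧ ¬¬¬¬¬p
= (s ∨ s ∧ ¬s) ∧ ¬¬¬p
= (s ∨ s ∧ ¬s) ∧ ¬p
= s ∧ ¬p

s ∧ ¬p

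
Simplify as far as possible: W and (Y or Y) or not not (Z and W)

(Y or Z) and W

W and (Y or Y) or not not (Z and W)
= W and (Y or Y) or Z and W   (double negation)
= (Y or Y or Z) and W   (distribution)
= (Y or Z) and W   (idempotence)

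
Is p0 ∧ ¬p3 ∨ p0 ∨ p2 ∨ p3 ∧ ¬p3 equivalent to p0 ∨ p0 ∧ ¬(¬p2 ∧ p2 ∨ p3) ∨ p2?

E1: p0 ∧ ¬p3 ∨ p0 ∨ p2 ∨ p3 ∧ ¬p3
    = p0 ∧ ¬p3 ∨ p0 ∨ p2
    = p0 ∨ p2
E2: p0 ∨ p0 ∧ ¬(¬p2 ∧ p2 ∨ p3) ∨ p2
    = p0 ∨ p0 ∧ ¬p3 ∨ p2
    = p0 ∨ p2
Both reduce to p0 ∨ p2, so they are equivalent.

Yes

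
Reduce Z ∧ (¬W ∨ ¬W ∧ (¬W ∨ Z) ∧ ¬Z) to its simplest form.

Z ∧ (¬W ∨ ¬W ∧ (¬W ∨ Z) ∧ ¬Z)
= Z ∧ (¬W ∨ ¬W ∧ ¬Z)   — absorption
= Z ∧ ¬W   — absorption

Z ∧ ¬W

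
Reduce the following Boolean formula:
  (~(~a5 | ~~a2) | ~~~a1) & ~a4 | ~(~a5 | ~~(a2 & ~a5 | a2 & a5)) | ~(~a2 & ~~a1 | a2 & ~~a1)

a5 & ~a2 | ~a1

(~(~a5 | ~~a2) | ~~~a1) & ~a4 | ~(~a5 | ~~(a2 & ~a5 | a2 & a5)) | ~(~a2 & ~~a1 | a2 & ~~a1)
= (~(~a5 | ~~a2) | ~~~a1) & ~a4 | ~(~a5 | ~~(a2 & ~a5 | a2 & a5)) | ~~~a1
= (~(~a5 | ~~a2) | ~~~a1) & ~a4 | ~(~a5 | ~~a2) | ~~~a1
= ~(~a5 | ~~a2) | ~~~a1
= ~(~a5 | ~~a2) | ~a1
= a5 & ~a2 | ~a1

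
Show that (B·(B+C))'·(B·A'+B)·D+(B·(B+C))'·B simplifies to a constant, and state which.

0

(B·(B+C))'·(B·A'+B)·D+(B·(B+C))'·B
= (B·(B+C))'·B·D+(B·(B+C))'·B   (absorption)
= (B·(B+C))'·B   (absorption)
= B'·B   (absorption)
= 0   (complement)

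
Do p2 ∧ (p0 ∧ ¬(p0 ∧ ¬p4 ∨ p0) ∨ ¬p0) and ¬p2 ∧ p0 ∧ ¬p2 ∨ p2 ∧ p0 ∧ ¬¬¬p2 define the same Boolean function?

E1: p2 ∧ (p0 ∧ ¬(p0 ∧ ¬p4 ∨ p0) ∨ ¬p0)
    = p2 ∧ (p0 ∧ ¬p0 ∨ ¬p0)
    = p2 ∧ ¬p0
E2: ¬p2 ∧ p0 ∧ ¬p2 ∨ p2 ∧ p0 ∧ ¬¬¬p2
    = ¬p2 ∧ p0 ∧ ¬p2 ∨ p2 ∧ p0 ∧ ¬p2
    = p0 ∧ ¬p2
These differ: at p0=0, p2=1, p4=1, E1 = 1 but E2 = 0.

No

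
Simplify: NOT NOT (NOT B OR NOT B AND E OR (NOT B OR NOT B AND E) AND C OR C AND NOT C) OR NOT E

NOT B OR NOT E

NOT NOT (NOT B OR NOT B AND E OR (NOT B OR NOT B AND E) AND C OR C AND NOT C) OR NOT E
= NOT NOT (NOT B OR NOT B AND E OR (NOT B OR NOT B AND E) AND C) OR NOT E   [complement / identity]
= NOT NOT (NOT B OR NOT B AND E) OR NOT E   [absorption]
= NOT B OR NOT B AND E OR NOT E   [double negation]
= NOT B OR NOT E   [absorption]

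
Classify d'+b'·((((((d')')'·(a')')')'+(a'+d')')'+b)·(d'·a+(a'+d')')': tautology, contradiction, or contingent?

d'+b'·((((((d')')'·(a')')')'+(a'+d')')'+b)·(d'·a+(a'+d')')'
= d'+b'·((((d')'+a')'+(a'+d')')'+b)·(d'·a+(a'+d')')'   [De Morgan]
= d'+b'·((d'·a+(a'+d')')'+b)·(d'·a+(a'+d')')'   [De Morgan]
= d'+b'·(d'·a+(a'+d')')'   [absorption]
= d'+b'·(d'·a+a·d)'   [De Morgan]
= d'+b'·a'   [distribution]
This depends on a, b, d, so it is not a constant.

contingent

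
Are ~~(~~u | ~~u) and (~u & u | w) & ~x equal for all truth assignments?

E1: ~~(~~u | ~~u)
    = ~~~~u   (idempotence)
    = ~~u   (double negation)
    = u   (double negation)
E2: (~u & u | w) & ~x
    = w & ~x   (complement / identity)
These differ: at u=1, w=1, x=1, E1 = 1 but E2 = 0.

No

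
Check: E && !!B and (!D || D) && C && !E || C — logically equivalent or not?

No

E1: E && !!B
    = E && B
E2: (!D || D) && C && !E || C
    = C && !E || C
    = C
These differ: at B=0, C=1, D=0, E=0, E1 = 0 but E2 = 1.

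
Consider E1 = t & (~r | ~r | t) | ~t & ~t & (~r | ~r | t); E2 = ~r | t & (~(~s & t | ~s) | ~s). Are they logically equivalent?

Yes

E1: t & (~r | ~r | t) | ~t & ~t & (~r | ~r | t)
    = t & (~r | ~r | t) | ~t & (~r | ~r | t)   (idempotence)
    = ~r | ~r | t   (distribution)
    = ~r | t   (idempotence)
E2: ~r | t & (~(~s & t | ~s) | ~s)
    = ~r | t & (~~s | ~s)   (absorption)
    = ~r | t & (s | ~s)   (double negation)
    = ~r | t   (complement / identity)
Both reduce to ~r | t, so they are equivalent.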